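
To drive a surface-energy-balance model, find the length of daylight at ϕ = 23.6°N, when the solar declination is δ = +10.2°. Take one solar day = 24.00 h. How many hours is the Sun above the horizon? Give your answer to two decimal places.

12.60 h

cos h₀ = −tan ϕ · tan δ = −tan(+23.6°) × tan(+10.200°) = -0.0786, so h₀ = 1.6495 rad = 94.51°.
Daylight = 2h₀/(2π) × 24.00 h = (1.6495/π) × 24.00 = 12.60 h.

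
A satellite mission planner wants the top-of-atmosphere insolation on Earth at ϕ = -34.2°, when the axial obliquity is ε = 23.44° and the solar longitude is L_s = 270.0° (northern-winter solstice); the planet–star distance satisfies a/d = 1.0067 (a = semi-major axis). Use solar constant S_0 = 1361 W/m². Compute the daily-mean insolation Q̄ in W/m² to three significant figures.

Q̄ ≈ 502 W/m²

Solar declination: sin δ = sin ε · sin L_s = sin 23.44° × sin 270.0° = -0.39779, so δ = -23.440°.
cos h₀ = −tan(-34.2°) tan(-23.440°) = -0.2947, h₀ = 1.8699 rad.
Bracket: h₀ sin ϕ sin δ + cos ϕ cos δ sin h₀ = 1.8699×-0.56208×-0.39779 + 0.82708×0.91748×0.95560 = 0.418091 + 0.725137 = 1.143228.
Inverse-square distance factor (a/d)² = 1.0067² = 1.013445.
Q̄ = (S_0/π) × 1.013445 × [bracket] = (1361/π) × 1.013445 × 1.143228 = 501.9 W/m².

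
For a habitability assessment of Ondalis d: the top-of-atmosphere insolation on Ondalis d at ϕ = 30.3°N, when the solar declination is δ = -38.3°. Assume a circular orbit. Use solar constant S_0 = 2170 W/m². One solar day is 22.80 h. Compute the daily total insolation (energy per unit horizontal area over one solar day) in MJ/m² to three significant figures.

14.7 MJ/m²

cos h₀ = −tan(+30.3°) tan(-38.300°) = 0.4615, h₀ = 1.0911 rad.
Bracket: h₀ sin ϕ sin δ + cos ϕ cos δ sin h₀ = 1.0911×0.50453×-0.61978 + 0.86340×0.78478×0.88714 = -0.341184 + 0.601107 = 0.259923.
Q̄ = (S_0/π) × [bracket] = (2170/π) × 0.259923 = 179.54 W/m².
Daily total = Q̄ × 22.80 h × 3600 s/h = 179.54 × 22.80 × 3600 / 10⁶ = 14.74 MJ/m².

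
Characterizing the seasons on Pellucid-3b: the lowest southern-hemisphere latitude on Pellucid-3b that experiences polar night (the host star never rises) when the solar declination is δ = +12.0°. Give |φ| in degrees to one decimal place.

Polar night requires cos H₀ = −tan φ tan δ ≥ 1, i.e. tan φ tan δ ≤ −1.
The boundary is |tan φ| · |tan δ| = 1, so |φ| = 90° − |δ| = 90° − 12.0° = 78.0° in the southern hemisphere.

|φ| = 78.0°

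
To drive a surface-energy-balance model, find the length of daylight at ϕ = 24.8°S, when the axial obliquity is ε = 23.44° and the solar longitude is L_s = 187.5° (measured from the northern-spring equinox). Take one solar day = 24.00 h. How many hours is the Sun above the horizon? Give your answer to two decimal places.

12.18 h

Solar declination: sin δ = sin ε · sin L_s = sin 23.44° × sin 187.5° = -0.05192, so δ = -2.976°.
cos h₀ = −tan ϕ · tan δ = −tan(-24.8°) × tan(-2.976°) = -0.0240, so h₀ = 1.5948 rad = 91.38°.
Daylight = 2h₀/(2π) × 24.00 h = (1.5948/π) × 24.00 = 12.18 h.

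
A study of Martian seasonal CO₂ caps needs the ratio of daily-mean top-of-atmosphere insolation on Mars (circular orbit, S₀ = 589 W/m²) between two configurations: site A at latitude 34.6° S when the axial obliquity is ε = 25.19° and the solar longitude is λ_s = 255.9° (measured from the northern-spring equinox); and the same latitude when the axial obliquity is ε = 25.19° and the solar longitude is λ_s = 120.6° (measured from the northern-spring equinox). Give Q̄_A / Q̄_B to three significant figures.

— Configuration A (φ=-34.6°):
Solar declination: sin δ = sin ε · sin λ_s = sin 25.19° × sin 255.9° = -0.41280, so δ = -24.381°.
cos H₀ = −tan(-34.6°) tan(-24.381°) = -0.3127, H₀ = 1.8888 rad.
Bracket: H₀ sin φ sin δ + cos φ cos δ sin H₀ = 1.8888×-0.56784×-0.41280 + 0.82314×0.91082×0.94987 = 0.442743 + 0.712148 = 1.154891.
Q̄ = (S₀/π) × [bracket] = (589/π) × 1.154891 = 216.52 W/m².
— Configuration B (φ=-34.6°):
Solar declination: sin δ = sin ε · sin λ_s = sin 25.19° × sin 120.6° = 0.36635, so δ = +21.491°.
cos H₀ = −tan(-34.6°) tan(+21.491°) = 0.2716, H₀ = 1.2957 rad.
Bracket: H₀ sin φ sin δ + cos φ cos δ sin H₀ = 1.2957×-0.56784×0.36635 + 0.82314×0.93048×0.96241 = -0.269542 + 0.737125 = 0.467583.
Q̄ = (S₀/π) × [bracket] = (589/π) × 0.467583 = 87.665 W/m².
Ratio Q̄_A / Q̄_B = 216.52 / 87.665 = 2.470.

Q̄_A / Q̄_B ≈ 2.47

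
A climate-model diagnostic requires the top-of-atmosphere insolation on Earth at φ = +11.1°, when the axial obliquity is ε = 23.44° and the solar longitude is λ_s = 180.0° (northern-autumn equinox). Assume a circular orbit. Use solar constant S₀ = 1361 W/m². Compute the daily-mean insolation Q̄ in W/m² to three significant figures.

Q̄ ≈ 425 W/m²

Solar declination: sin δ = sin ε · sin λ_s = sin 23.44° × sin 180.0° = 0.00000, so δ = +0.000°.
cos H₀ = −tan(+11.1°) tan(+0.000°) = -0.0000, H₀ = 1.5708 rad.
Bracket: H₀ sin φ sin δ + cos φ cos δ sin H₀ = 1.5708×0.19252×0.00000 + 0.98129×1.00000×1.00000 = 0.000000 + 0.981290 = 0.981290.
Q̄ = (S₀/π) × [bracket] = (1361/π) × 0.981290 = 425.1 W/m².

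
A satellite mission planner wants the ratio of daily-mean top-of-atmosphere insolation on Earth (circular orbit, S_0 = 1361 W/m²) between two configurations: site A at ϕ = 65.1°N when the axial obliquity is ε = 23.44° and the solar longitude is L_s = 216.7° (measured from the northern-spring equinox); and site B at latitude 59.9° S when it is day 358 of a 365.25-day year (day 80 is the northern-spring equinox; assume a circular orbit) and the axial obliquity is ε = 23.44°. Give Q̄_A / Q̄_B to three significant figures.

— Configuration A (ϕ=+65.1°):
Solar declination: sin δ = sin ε · sin L_s = sin 23.44° × sin 216.7° = -0.23773, so δ = -13.753°.
cos h₀ = −tan(+65.1°) tan(-13.753°) = 0.5273, h₀ = 1.0154 rad.
Bracket: h₀ sin ϕ sin δ + cos ϕ cos δ sin h₀ = 1.0154×0.90704×-0.23773 + 0.42104×0.97133×0.84971 = -0.218951 + 0.347505 = 0.128554.
Q̄ = (S_0/π) × [bracket] = (1361/π) × 0.128554 = 55.692 W/m².
— Configuration B (ϕ=-59.9°):
Solar longitude: L_s = 360° × (358 − 80)/365.25 = 274.004°.
sin δ = sin 23.44° × sin 274.004° = -0.39682, so δ = -23.379°.
cos h₀ = −tan(-59.9°) tan(-23.379°) = -0.7458, h₀ = 2.4125 rad.
Bracket: h₀ sin ϕ sin δ + cos ϕ cos δ sin h₀ = 2.4125×-0.86515×-0.39682 + 0.50151×0.91790×0.66620 = 0.828233 + 0.306676 = 1.134909.
Q̄ = (S_0/π) × [bracket] = (1361/π) × 1.134909 = 491.66 W/m².
Ratio Q̄_A / Q̄_B = 55.692 / 491.66 = 0.1133.

Q̄_A / Q̄_B ≈ 0.113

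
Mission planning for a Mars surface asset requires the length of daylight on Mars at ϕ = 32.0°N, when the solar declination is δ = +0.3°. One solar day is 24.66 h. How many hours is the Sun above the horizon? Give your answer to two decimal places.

cos h₀ = −tan ϕ · tan δ = −tan(+32.0°) × tan(+0.300°) = -0.0033, so h₀ = 1.5741 rad = 90.19°.
Daylight = 2h₀/(2π) × 24.66 h = (1.5741/π) × 24.66 = 12.36 h.

12.36 h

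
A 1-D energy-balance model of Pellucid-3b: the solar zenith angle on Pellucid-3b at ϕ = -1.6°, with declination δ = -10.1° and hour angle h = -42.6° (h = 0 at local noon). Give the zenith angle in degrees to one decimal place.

θ_z = 43.2°

cos θ_z = sin ϕ sin δ + cos ϕ cos δ cos h = 0.004897 + 0.724407 = 0.729304.
θ_z = arccos(0.729304) = 43.2°.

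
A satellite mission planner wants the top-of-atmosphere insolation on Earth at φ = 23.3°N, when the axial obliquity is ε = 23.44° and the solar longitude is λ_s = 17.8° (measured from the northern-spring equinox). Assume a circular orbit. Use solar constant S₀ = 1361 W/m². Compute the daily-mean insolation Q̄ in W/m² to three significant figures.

Q̄ ≈ 428 W/m²

Solar declination: sin δ = sin ε · sin λ_s = sin 23.44° × sin 17.8° = 0.12160, so δ = +6.985°.
cos H₀ = −tan(+23.3°) tan(+6.985°) = -0.0528, H₀ = 1.6236 rad.
Bracket: H₀ sin φ sin δ + cos φ cos δ sin H₀ = 1.6236×0.39555×0.12160 + 0.91845×0.99258×0.99861 = 0.078093 + 0.910368 = 0.988461.
Q̄ = (S₀/π) × [bracket] = (1361/π) × 0.988461 = 428.2 W/m².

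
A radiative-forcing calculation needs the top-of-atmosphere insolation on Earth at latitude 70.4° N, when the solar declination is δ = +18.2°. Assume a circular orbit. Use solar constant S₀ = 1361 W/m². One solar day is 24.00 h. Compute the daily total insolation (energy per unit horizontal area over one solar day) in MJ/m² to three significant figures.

cos H₀ = −tan(+70.4°) tan(+18.200°) = -0.9233, H₀ = 2.7475 rad.
Bracket: H₀ sin φ sin δ + cos φ cos δ sin H₀ = 2.7475×0.94206×0.31233 + 0.33545×0.94997×0.38401 = 0.808407 + 0.122371 = 0.930778.
Q̄ = (S₀/π) × [bracket] = (1361/π) × 0.930778 = 403.23 W/m².
Daily total = Q̄ × 24.00 h × 3600 s/h = 403.23 × 24.00 × 3600 / 10⁶ = 34.84 MJ/m².

34.8 MJ/m²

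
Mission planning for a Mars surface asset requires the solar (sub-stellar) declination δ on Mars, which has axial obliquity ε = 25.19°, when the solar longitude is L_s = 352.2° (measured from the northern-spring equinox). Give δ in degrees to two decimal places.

δ = -3.31°

sin δ = sin ε · sin L_s = sin 25.19° × sin 352.2° = -0.057763.
δ = arcsin(-0.057763) = -3.31°.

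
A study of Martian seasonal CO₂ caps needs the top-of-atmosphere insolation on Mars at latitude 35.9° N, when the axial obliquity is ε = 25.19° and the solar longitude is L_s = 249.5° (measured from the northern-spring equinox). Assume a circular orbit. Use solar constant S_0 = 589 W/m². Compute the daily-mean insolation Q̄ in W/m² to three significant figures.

Q̄ ≈ 77.4 W/m²

Solar declination: sin δ = sin ε · sin L_s = sin 25.19° × sin 249.5° = -0.39867, so δ = -23.495°.
cos h₀ = −tan(+35.9°) tan(-23.495°) = 0.3147, h₀ = 1.2507 rad.
Bracket: h₀ sin ϕ sin δ + cos ϕ cos δ sin h₀ = 1.2507×0.58637×-0.39867 + 0.81004×0.91710×0.94920 = -0.292374 + 0.705149 = 0.412775.
Q̄ = (S_0/π) × [bracket] = (589/π) × 0.412775 = 77.39 W/m².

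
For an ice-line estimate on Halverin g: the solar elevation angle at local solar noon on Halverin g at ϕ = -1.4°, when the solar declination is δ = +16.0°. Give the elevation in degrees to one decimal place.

At local noon the hour angle is zero, so the zenith angle equals |ϕ − δ| = |-1.4° − (+16.000°)| = 17.400°.
Elevation = 90° − 17.400° = 72.6°.

72.6°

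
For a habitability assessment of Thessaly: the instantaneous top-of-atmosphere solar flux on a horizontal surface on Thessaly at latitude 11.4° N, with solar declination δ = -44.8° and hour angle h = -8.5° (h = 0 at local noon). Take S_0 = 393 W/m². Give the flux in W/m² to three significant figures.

216 W/m²

cos θ_z = sin ϕ sin δ + cos ϕ cos δ cos h = -0.139276 + 0.687931 = 0.548655.
Flux = S_0 · cos θ_z = 393 × 0.548655 = 215.6 W/m².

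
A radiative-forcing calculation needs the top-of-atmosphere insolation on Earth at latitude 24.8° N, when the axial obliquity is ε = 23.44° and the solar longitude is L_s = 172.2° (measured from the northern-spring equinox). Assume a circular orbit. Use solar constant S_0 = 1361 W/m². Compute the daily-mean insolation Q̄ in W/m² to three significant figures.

Solar declination: sin δ = sin ε · sin L_s = sin 23.44° × sin 172.2° = 0.05399, so δ = +3.095°.
cos h₀ = −tan(+24.8°) tan(+3.095°) = -0.0250, h₀ = 1.5958 rad.
Bracket: h₀ sin ϕ sin δ + cos ϕ cos δ sin h₀ = 1.5958×0.41945×0.05399 + 0.90778×0.99854×0.99969 = 0.036139 + 0.906174 = 0.942313.
Q̄ = (S_0/π) × [bracket] = (1361/π) × 0.942313 = 408.2 W/m².

Q̄ ≈ 408 W/m²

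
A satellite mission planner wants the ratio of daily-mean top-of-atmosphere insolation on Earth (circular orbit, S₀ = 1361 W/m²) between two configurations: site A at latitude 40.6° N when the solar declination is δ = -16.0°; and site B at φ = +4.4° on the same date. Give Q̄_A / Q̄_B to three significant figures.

— Configuration A (φ=+40.6°):
cos H₀ = −tan(+40.6°) tan(-16.000°) = 0.2458, H₀ = 1.3225 rad.
Bracket: H₀ sin φ sin δ + cos φ cos δ sin H₀ = 1.3225×0.65077×-0.27564 + 0.75927×0.96126×0.96933 = -0.237228 + 0.707471 = 0.470243.
Q̄ = (S₀/π) × [bracket] = (1361/π) × 0.470243 = 203.72 W/m².
— Configuration B (φ=+4.4°):
cos H₀ = −tan(+4.4°) tan(-16.000°) = 0.0221, H₀ = 1.5487 rad.
Bracket: H₀ sin φ sin δ + cos φ cos δ sin H₀ = 1.5487×0.07672×-0.27564 + 0.99705×0.96126×0.99976 = -0.032751 + 0.958194 = 0.925443.
Q̄ = (S₀/π) × [bracket] = (1361/π) × 0.925443 = 400.92 W/m².
Ratio Q̄_A / Q̄_B = 203.72 / 400.92 = 0.5081.

Q̄_A / Q̄_B ≈ 0.508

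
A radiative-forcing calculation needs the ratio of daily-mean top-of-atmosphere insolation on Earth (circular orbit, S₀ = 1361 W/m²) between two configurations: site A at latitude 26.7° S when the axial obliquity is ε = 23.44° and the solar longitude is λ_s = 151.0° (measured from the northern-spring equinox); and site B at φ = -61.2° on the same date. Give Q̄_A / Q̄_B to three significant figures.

— Configuration A (φ=-26.7°):
Solar declination: sin δ = sin ε · sin λ_s = sin 23.44° × sin 151.0° = 0.19285, so δ = +11.119°.
cos H₀ = −tan(-26.7°) tan(+11.119°) = 0.0988, H₀ = 1.4718 rad.
Bracket: H₀ sin φ sin δ + cos φ cos δ sin H₀ = 1.4718×-0.44932×0.19285 + 0.89337×0.98123×0.99510 = -0.127533 + 0.872306 = 0.744773.
Q̄ = (S₀/π) × [bracket] = (1361/π) × 0.744773 = 322.65 W/m².
— Configuration B (φ=-61.2°):
cos H₀ = −tan(-61.2°) tan(+11.119°) = 0.3575, H₀ = 1.2052 rad.
Bracket: H₀ sin φ sin δ + cos φ cos δ sin H₀ = 1.2052×-0.87631×0.19285 + 0.48175×0.98123×0.93391 = -0.203674 + 0.441466 = 0.237792.
Q̄ = (S₀/π) × [bracket] = (1361/π) × 0.237792 = 103.02 W/m².
Ratio Q̄_A / Q̄_B = 322.65 / 103.02 = 3.132.

Q̄_A / Q̄_B ≈ 3.13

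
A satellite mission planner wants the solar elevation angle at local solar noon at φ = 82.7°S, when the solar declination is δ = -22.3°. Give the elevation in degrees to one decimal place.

29.6°

At local noon the hour angle is zero, so the zenith angle equals |φ − δ| = |-82.7° − (-22.300°)| = 60.400°.
Elevation = 90° − 60.400° = 29.6°.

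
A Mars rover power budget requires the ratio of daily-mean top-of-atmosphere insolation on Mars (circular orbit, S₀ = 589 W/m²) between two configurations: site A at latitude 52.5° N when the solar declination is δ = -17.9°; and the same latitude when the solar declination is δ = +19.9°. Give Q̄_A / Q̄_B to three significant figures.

— Configuration A (φ=+52.5°):
cos H₀ = −tan(+52.5°) tan(-17.900°) = 0.4209, H₀ = 1.1363 rad.
Bracket: H₀ sin φ sin δ + cos φ cos δ sin H₀ = 1.1363×0.79335×-0.30736 + 0.60876×0.95159×0.90709 = -0.277080 + 0.525468 = 0.248388.
Q̄ = (S₀/π) × [bracket] = (589/π) × 0.248388 = 46.569 W/m².
— Configuration B (φ=+52.5°):
cos H₀ = −tan(+52.5°) tan(+19.900°) = -0.4718, H₀ = 2.0621 rad.
Bracket: H₀ sin φ sin δ + cos φ cos δ sin H₀ = 2.0621×0.79335×0.34038 + 0.60876×0.94029×0.88173 = 0.556850 + 0.504712 = 1.061562.
Q̄ = (S₀/π) × [bracket] = (589/π) × 1.061562 = 199.03 W/m².
Ratio Q̄_A / Q̄_B = 46.569 / 199.03 = 0.2340.

Q̄_A / Q̄_B ≈ 0.234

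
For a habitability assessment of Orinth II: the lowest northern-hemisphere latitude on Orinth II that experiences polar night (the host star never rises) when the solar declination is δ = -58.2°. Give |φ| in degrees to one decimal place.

|φ| = 31.8°

Polar night requires cos H₀ = −tan φ tan δ ≥ 1, i.e. tan φ tan δ ≤ −1.
The boundary is |tan φ| · |tan δ| = 1, so |φ| = 90° − |δ| = 90° − 58.2° = 31.8° in the northern hemisphere.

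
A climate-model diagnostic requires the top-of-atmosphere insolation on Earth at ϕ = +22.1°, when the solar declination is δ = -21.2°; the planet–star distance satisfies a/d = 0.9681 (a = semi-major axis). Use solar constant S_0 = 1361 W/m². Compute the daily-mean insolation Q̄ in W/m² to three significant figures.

cos h₀ = −tan(+22.1°) tan(-21.200°) = 0.1575, h₀ = 1.4126 rad.
Bracket: h₀ sin ϕ sin δ + cos ϕ cos δ sin h₀ = 1.4126×0.37622×-0.36162 + 0.92653×0.93232×0.98752 = -0.192182 + 0.853042 = 0.660860.
Inverse-square distance factor (a/d)² = 0.9681² = 0.937218.
Q̄ = (S_0/π) × 0.937218 × [bracket] = (1361/π) × 0.937218 × 0.660860 = 268.3 W/m².

Q̄ ≈ 268 W/m²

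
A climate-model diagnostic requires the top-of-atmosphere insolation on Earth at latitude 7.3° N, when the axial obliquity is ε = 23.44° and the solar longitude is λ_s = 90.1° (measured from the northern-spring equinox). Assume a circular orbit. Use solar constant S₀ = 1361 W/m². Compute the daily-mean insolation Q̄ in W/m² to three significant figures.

Q̄ ≈ 429 W/m²

Solar declination: sin δ = sin ε · sin λ_s = sin 23.44° × sin 90.1° = 0.39779, so δ = +23.440°.
cos H₀ = −tan(+7.3°) tan(+23.440°) = -0.0555, H₀ = 1.6264 rad.
Bracket: H₀ sin φ sin δ + cos φ cos δ sin H₀ = 1.6264×0.12706×0.39779 + 0.99189×0.91748×0.99846 = 0.082203 + 0.908638 = 0.990841.
Q̄ = (S₀/π) × [bracket] = (1361/π) × 0.990841 = 429.3 W/m².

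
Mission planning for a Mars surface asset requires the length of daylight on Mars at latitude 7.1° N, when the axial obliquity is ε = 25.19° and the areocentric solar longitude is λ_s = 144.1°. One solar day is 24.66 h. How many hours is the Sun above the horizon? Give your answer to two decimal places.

12.58 h

sin δ = sin 25.19° × sin 144.1° = 0.24957, so δ = +14.452°.
cos H₀ = −tan φ · tan δ = −tan(+7.1°) × tan(+14.452°) = -0.0321, so H₀ = 1.6029 rad = 91.84°.
Daylight = 2H₀/(2π) × 24.66 h = (1.6029/π) × 24.66 = 12.58 h.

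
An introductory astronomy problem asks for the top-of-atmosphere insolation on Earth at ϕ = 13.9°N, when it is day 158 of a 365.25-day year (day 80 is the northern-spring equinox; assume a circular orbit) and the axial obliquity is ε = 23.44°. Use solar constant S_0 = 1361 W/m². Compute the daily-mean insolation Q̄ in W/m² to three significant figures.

Q̄ ≈ 453 W/m²

Solar longitude: L_s = 360° × (158 − 80)/365.25 = 76.879°.
sin δ = sin 23.44° × sin 76.879° = 0.38740, so δ = +22.793°.
cos h₀ = −tan(+13.9°) tan(+22.793°) = -0.1040, h₀ = 1.6750 rad.
Bracket: h₀ sin ϕ sin δ + cos ϕ cos δ sin h₀ = 1.6750×0.24023×0.38740 + 0.97072×0.92191×0.99458 = 0.155884 + 0.890066 = 1.045950.
Q̄ = (S_0/π) × [bracket] = (1361/π) × 1.045950 = 453.1 W/m².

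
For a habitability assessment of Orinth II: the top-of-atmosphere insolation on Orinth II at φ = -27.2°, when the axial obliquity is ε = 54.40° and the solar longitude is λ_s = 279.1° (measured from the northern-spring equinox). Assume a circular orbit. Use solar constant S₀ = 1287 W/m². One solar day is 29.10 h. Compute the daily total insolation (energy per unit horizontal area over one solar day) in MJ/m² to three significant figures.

Solar declination: sin δ = sin ε · sin λ_s = sin 54.40° × sin 279.1° = -0.80287, so δ = -53.405°.
cos H₀ = −tan(-27.2°) tan(-53.405°) = -0.6921, H₀ = 2.3352 rad.
Bracket: H₀ sin φ sin δ + cos φ cos δ sin H₀ = 2.3352×-0.45710×-0.80287 + 0.88942×0.59616×0.72178 = 0.856999 + 0.382714 = 1.239713.
Q̄ = (S₀/π) × [bracket] = (1287/π) × 1.239713 = 507.87 W/m².
Daily total = Q̄ × 29.10 h × 3600 s/h = 507.87 × 29.10 × 3600 / 10⁶ = 53.20 MJ/m².

53.2 MJ/m²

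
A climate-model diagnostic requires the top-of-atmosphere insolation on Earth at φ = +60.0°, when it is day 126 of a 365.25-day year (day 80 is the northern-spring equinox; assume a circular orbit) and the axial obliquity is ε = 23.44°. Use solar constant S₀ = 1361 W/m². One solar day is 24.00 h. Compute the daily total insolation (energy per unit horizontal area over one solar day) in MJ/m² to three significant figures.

Solar longitude: λ_s = 360° × (126 − 80)/365.25 = 45.339°.
sin δ = sin 23.44° × sin 45.339° = 0.28294, so δ = +16.436°.
cos H₀ = −tan(+60.0°) tan(+16.436°) = -0.5109, H₀ = 2.1071 rad.
Bracket: H₀ sin φ sin δ + cos φ cos δ sin H₀ = 2.1071×0.86603×0.28294 + 0.50000×0.95914×0.85962 = 0.516312 + 0.412248 = 0.928560.
Q̄ = (S₀/π) × [bracket] = (1361/π) × 0.928560 = 402.27 W/m².
Daily total = Q̄ × 24.00 h × 3600 s/h = 402.27 × 24.00 × 3600 / 10⁶ = 34.76 MJ/m².

34.8 MJ/m²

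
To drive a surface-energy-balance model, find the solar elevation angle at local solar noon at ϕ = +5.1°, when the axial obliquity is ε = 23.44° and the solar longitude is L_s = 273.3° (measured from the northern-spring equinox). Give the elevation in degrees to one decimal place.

61.5°

Solar declination: sin δ = sin ε · sin L_s = sin 23.44° × sin 273.3° = -0.39713, so δ = -23.399°.
At local noon the hour angle is zero, so the zenith angle equals |ϕ − δ| = |+5.1° − (-23.399°)| = 28.499°.
Elevation = 90° − 28.499° = 61.5°.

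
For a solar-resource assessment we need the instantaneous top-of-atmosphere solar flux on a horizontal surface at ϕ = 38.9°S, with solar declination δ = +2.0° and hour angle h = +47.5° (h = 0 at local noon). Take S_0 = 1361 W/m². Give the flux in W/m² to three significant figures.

685 W/m²

cos θ_z = sin ϕ sin δ + cos ϕ cos δ cos h = -0.021916 + 0.525453 = 0.503537.
Flux = S_0 · cos θ_z = 1361 × 0.503537 = 685.3 W/m².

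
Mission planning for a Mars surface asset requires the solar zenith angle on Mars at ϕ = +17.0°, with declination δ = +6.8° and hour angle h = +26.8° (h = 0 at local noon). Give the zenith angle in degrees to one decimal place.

cos θ_z = sin ϕ sin δ + cos ϕ cos δ cos h = 0.034618 + 0.847580 = 0.882198.
θ_z = arccos(0.882198) = 28.1°.

θ_z = 28.1°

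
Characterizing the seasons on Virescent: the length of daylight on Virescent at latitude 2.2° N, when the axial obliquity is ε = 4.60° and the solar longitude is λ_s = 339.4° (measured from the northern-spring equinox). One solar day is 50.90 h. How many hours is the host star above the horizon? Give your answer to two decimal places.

25.43 h

Solar declination: sin δ = sin ε · sin λ_s = sin 4.60° × sin 339.4° = -0.02822, so δ = -1.617°.
cos H₀ = −tan φ · tan δ = −tan(+2.2°) × tan(-1.617°) = 0.0011, so H₀ = 1.5697 rad = 89.94°.
Daylight = 2H₀/(2π) × 50.90 h = (1.5697/π) × 50.90 = 25.43 h.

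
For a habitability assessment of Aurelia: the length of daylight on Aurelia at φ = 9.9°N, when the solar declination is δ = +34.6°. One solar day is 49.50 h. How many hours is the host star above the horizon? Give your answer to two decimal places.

26.65 h

cos H₀ = −tan φ · tan δ = −tan(+9.9°) × tan(+34.600°) = -0.1204, so H₀ = 1.6915 rad = 96.92°.
Daylight = 2H₀/(2π) × 49.50 h = (1.6915/π) × 49.50 = 26.65 h.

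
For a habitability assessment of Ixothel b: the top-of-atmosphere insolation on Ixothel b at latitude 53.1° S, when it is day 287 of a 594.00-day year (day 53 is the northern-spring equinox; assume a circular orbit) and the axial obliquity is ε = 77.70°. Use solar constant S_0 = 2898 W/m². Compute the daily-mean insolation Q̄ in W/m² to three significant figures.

Q̄ ≈ 0.00 W/m²

Solar longitude: L_s = 360° × (287 − 53)/594.00 = 141.818°.
sin δ = sin 77.70° × sin 141.818° = 0.60397, so δ = +37.155°.
cos h₀ = −tan(-53.1°) tan(+37.155°) = 1.0093 ≥ 1 ⇒ polar night, h₀ = 0 and Q̄ = 0.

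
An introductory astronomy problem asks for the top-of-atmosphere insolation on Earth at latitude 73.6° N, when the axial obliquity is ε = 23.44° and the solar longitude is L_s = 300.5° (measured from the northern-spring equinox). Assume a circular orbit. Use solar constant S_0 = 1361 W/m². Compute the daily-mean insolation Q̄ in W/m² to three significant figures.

Q̄ ≈ 0.00 W/m²

Solar declination: sin δ = sin ε · sin L_s = sin 23.44° × sin 300.5° = -0.34275, so δ = -20.044°.
cos h₀ = −tan(+73.6°) tan(-20.044°) = 1.2396 ≥ 1 ⇒ polar night, h₀ = 0 and Q̄ = 0.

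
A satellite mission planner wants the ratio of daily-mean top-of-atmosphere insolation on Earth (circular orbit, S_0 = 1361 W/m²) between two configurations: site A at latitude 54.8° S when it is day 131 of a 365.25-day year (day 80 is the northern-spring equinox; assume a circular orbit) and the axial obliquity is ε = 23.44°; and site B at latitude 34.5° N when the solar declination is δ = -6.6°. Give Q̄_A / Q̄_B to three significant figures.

— Configuration A (ϕ=-54.8°):
Solar longitude: L_s = 360° × (131 − 80)/365.25 = 50.267°.
sin δ = sin 23.44° × sin 50.267° = 0.30591, so δ = +17.813°.
cos h₀ = −tan(-54.8°) tan(+17.813°) = 0.4555, h₀ = 1.0979 rad.
Bracket: h₀ sin ϕ sin δ + cos ϕ cos δ sin h₀ = 1.0979×-0.81714×0.30591 + 0.57643×0.95206×0.89024 = -0.274443 + 0.488560 = 0.214117.
Q̄ = (S_0/π) × [bracket] = (1361/π) × 0.214117 = 92.760 W/m².
— Configuration B (ϕ=+34.5°):
cos h₀ = −tan(+34.5°) tan(-6.600°) = 0.0795, h₀ = 1.4912 rad.
Bracket: h₀ sin ϕ sin δ + cos ϕ cos δ sin h₀ = 1.4912×0.56641×-0.11494 + 0.82413×0.99337×0.99683 = -0.097082 + 0.816071 = 0.718989.
Q̄ = (S_0/π) × [bracket] = (1361/π) × 0.718989 = 311.48 W/m².
Ratio Q̄_A / Q̄_B = 92.760 / 311.48 = 0.2978.

Q̄_A / Q̄_B ≈ 0.298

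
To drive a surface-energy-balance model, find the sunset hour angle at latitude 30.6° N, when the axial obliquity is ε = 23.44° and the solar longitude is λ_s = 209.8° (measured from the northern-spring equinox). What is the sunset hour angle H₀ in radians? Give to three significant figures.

Solar declination: sin δ = sin ε · sin λ_s = sin 23.44° × sin 209.8° = -0.19769, so δ = -11.402°.
cos H₀ = −tan φ · tan δ = −tan(+30.6°) × tan(-11.402°) = 0.1193, so H₀ = 1.4512 rad = 83.15°.

H₀ = 1.45 rad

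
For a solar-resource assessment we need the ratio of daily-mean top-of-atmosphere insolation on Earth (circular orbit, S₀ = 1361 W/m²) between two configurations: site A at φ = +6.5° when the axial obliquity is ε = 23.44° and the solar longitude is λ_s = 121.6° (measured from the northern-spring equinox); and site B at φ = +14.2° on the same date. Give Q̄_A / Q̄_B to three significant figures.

Q̄_A / Q̄_B ≈ 0.952

— Configuration A (φ=+6.5°):
Solar declination: sin δ = sin ε · sin λ_s = sin 23.44° × sin 121.6° = 0.33881, so δ = +19.804°.
cos H₀ = −tan(+6.5°) tan(+19.804°) = -0.0410, H₀ = 1.6118 rad.
Bracket: H₀ sin φ sin δ + cos φ cos δ sin H₀ = 1.6118×0.11320×0.33881 + 0.99357×0.94086×0.99916 = 0.061818 + 0.934025 = 0.995843.
Q̄ = (S₀/π) × [bracket] = (1361/π) × 0.995843 = 431.42 W/m².
— Configuration B (φ=+14.2°):
cos H₀ = −tan(+14.2°) tan(+19.804°) = -0.0911, H₀ = 1.6620 rad.
Bracket: H₀ sin φ sin δ + cos φ cos δ sin H₀ = 1.6620×0.24531×0.33881 + 0.96945×0.94086×0.99584 = 0.138135 + 0.908322 = 1.046457.
Q̄ = (S₀/π) × [bracket] = (1361/π) × 1.046457 = 453.35 W/m².
Ratio Q̄_A / Q̄_B = 431.42 / 453.35 = 0.9516.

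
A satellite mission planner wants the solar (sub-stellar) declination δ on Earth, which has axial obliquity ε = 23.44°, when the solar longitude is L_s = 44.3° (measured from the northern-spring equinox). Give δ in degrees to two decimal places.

δ = +16.13°

sin δ = sin ε · sin L_s = sin 23.44° × sin 44.3° = 0.277822.
δ = arcsin(0.277822) = +16.13°.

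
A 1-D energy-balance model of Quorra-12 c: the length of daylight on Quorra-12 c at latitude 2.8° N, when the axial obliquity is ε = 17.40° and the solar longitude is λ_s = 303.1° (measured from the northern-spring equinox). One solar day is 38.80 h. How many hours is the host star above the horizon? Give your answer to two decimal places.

19.24 h

Solar declination: sin δ = sin ε · sin λ_s = sin 17.40° × sin 303.1° = -0.25051, so δ = -14.508°.
cos H₀ = −tan φ · tan δ = −tan(+2.8°) × tan(-14.508°) = 0.0127, so H₀ = 1.5581 rad = 89.27°.
Daylight = 2H₀/(2π) × 38.80 h = (1.5581/π) × 38.80 = 19.24 h.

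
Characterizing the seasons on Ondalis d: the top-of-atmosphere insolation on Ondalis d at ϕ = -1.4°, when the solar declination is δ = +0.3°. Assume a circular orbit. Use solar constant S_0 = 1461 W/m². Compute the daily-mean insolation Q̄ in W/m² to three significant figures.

Q̄ ≈ 465 W/m²

cos h₀ = −tan(-1.4°) tan(+0.300°) = 0.0001, h₀ = 1.5707 rad.
Bracket: h₀ sin ϕ sin δ + cos ϕ cos δ sin h₀ = 1.5707×-0.02443×0.00524 + 0.99970×0.99999×1.00000 = -0.000201 + 0.999690 = 0.999489.
Q̄ = (S_0/π) × [bracket] = (1461/π) × 0.999489 = 464.8 W/m².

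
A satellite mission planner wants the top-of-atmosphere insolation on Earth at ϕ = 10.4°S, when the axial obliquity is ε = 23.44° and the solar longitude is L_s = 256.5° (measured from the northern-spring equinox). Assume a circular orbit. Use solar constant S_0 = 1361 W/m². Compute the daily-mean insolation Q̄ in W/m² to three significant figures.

Q̄ ≈ 442 W/m²

Solar declination: sin δ = sin ε · sin L_s = sin 23.44° × sin 256.5° = -0.38680, so δ = -22.755°.
cos h₀ = −tan(-10.4°) tan(-22.755°) = -0.0770, h₀ = 1.6479 rad.
Bracket: h₀ sin ϕ sin δ + cos ϕ cos δ sin h₀ = 1.6479×-0.18052×-0.38680 + 0.98357×0.92216×0.99703 = 0.115065 + 0.904315 = 1.019380.
Q̄ = (S_0/π) × [bracket] = (1361/π) × 1.019380 = 441.6 W/m².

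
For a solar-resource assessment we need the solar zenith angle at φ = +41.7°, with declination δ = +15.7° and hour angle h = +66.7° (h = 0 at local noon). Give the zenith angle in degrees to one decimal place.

cos θ_z = sin φ sin δ + cos φ cos δ cos h = 0.180012 + 0.284311 = 0.464323.
θ_z = arccos(0.464323) = 62.3°.

θ_z = 62.3°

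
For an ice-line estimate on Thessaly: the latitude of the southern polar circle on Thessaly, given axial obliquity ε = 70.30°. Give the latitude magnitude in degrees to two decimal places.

19.70°

The polar circle is the lowest latitude that experiences at least one full rotation of continuous darkness at the northern-summer solstice; it lies at |φ| = 90° − ε = 90° − 70.30° = 19.70°.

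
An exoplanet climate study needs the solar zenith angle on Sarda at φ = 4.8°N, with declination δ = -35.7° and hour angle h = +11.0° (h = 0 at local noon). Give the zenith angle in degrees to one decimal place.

θ_z = 41.8°

cos θ_z = sin φ sin δ + cos φ cos δ cos h = -0.048829 + 0.794368 = 0.745539.
θ_z = arccos(0.745539) = 41.8°.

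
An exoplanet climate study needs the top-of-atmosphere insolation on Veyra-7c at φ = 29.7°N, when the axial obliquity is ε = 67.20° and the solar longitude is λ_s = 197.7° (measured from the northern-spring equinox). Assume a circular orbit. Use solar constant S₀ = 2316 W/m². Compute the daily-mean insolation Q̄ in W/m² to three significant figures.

Solar declination: sin δ = sin ε · sin λ_s = sin 67.20° × sin 197.7° = -0.28028, so δ = -16.277°.
cos H₀ = −tan(+29.7°) tan(-16.277°) = 0.1665, H₀ = 1.4035 rad.
Bracket: H₀ sin φ sin δ + cos φ cos δ sin H₀ = 1.4035×0.49546×-0.28028 + 0.86863×0.95992×0.98603 = -0.194901 + 0.822167 = 0.627266.
Q̄ = (S₀/π) × [bracket] = (2316/π) × 0.627266 = 462.4 W/m².

Q̄ ≈ 462 W/m²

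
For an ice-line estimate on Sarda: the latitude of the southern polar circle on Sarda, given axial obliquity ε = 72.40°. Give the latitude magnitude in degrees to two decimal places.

The polar circle is the lowest latitude that experiences at least one full rotation of continuous darkness at the northern-summer solstice; it lies at |φ| = 90° − ε = 90° − 72.40° = 17.60°.

17.60°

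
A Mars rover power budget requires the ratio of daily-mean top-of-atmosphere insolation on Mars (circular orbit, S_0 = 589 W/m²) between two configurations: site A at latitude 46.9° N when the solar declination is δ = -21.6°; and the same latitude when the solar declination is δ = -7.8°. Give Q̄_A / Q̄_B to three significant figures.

Q̄_A / Q̄_B ≈ 0.512

— Configuration A (ϕ=+46.9°):
cos h₀ = −tan(+46.9°) tan(-21.600°) = 0.4231, h₀ = 1.1339 rad.
Bracket: h₀ sin ϕ sin δ + cos ϕ cos δ sin h₀ = 1.1339×0.73016×-0.36812 + 0.68327×0.92978×0.90608 = -0.304777 + 0.575624 = 0.270847.
Q̄ = (S_0/π) × [bracket] = (589/π) × 0.270847 = 50.780 W/m².
— Configuration B (ϕ=+46.9°):
cos h₀ = −tan(+46.9°) tan(-7.800°) = 0.1464, h₀ = 1.4239 rad.
Bracket: h₀ sin ϕ sin δ + cos ϕ cos δ sin h₀ = 1.4239×0.73016×-0.13572 + 0.68327×0.99075×0.98923 = -0.141105 + 0.669659 = 0.528554.
Q̄ = (S_0/π) × [bracket] = (589/π) × 0.528554 = 99.096 W/m².
Ratio Q̄_A / Q̄_B = 50.780 / 99.096 = 0.5124.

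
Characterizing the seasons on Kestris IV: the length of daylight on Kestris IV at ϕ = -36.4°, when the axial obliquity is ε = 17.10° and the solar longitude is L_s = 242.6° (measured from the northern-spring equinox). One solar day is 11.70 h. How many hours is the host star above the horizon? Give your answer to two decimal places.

Solar declination: sin δ = sin ε · sin L_s = sin 17.10° × sin 242.6° = -0.26105, so δ = -15.133°.
cos h₀ = −tan ϕ · tan δ = −tan(-36.4°) × tan(-15.133°) = -0.1994, so h₀ = 1.7715 rad = 101.50°.
Daylight = 2h₀/(2π) × 11.70 h = (1.7715/π) × 11.70 = 6.60 h.

6.60 h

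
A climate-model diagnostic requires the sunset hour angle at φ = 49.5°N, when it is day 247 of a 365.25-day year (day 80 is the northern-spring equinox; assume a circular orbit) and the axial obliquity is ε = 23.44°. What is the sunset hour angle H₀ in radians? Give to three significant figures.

Solar longitude: λ_s = 360° × (247 − 80)/365.25 = 164.600°.
sin δ = sin 23.44° × sin 164.600° = 0.10564, so δ = +6.064°.
cos H₀ = −tan φ · tan δ = −tan(+49.5°) × tan(+6.064°) = -0.1244, so H₀ = 1.6955 rad = 97.15°.

H₀ = 1.70 rad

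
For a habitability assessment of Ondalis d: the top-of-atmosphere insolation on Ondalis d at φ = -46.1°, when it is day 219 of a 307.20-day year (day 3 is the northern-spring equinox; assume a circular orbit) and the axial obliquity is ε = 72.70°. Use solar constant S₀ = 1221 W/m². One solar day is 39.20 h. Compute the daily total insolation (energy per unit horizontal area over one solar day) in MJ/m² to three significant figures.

Solar longitude: λ_s = 360° × (219 − 3)/307.20 = 253.125°.
sin δ = sin 72.70° × sin 253.125° = -0.91365, so δ = -66.015°.
cos H₀ = −tan(-46.1°) tan(-66.015°) = -2.3356 ≤ −1 ⇒ polar day, H₀ = π.
Bracket: H₀ sin φ sin δ + cos φ cos δ sin H₀ = 3.1416×-0.72055×-0.91365 + 0.69340×0.40650×0.00000 = 2.068211 + 0.000000 = 2.068211.
Q̄ = (S₀/π) × [bracket] = (1221/π) × 2.068211 = 803.82 W/m².
Daily total = Q̄ × 39.20 h × 3600 s/h = 803.82 × 39.20 × 3600 / 10⁶ = 113.4 MJ/m².

113 MJ/m²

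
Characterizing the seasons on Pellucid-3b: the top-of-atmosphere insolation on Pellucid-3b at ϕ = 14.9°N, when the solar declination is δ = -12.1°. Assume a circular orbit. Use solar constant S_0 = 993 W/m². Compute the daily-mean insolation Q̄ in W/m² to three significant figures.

Q̄ ≈ 272 W/m²

cos h₀ = −tan(+14.9°) tan(-12.100°) = 0.0570, h₀ = 1.5137 rad.
Bracket: h₀ sin ϕ sin δ + cos ϕ cos δ sin h₀ = 1.5137×0.25713×-0.20962 + 0.96638×0.97778×0.99837 = -0.081588 + 0.943367 = 0.861779.
Q̄ = (S_0/π) × [bracket] = (993/π) × 0.861779 = 272.4 W/m².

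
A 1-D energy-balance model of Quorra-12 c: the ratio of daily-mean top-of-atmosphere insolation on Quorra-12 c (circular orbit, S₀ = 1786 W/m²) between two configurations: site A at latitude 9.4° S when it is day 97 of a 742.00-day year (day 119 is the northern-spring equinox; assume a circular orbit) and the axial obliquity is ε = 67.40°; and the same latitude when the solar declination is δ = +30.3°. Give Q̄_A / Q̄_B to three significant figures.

— Configuration A (φ=-9.4°):
Solar longitude: λ_s = 360° × (97 − 119)/742.00 = -10.674°, i.e. -10.674° + 360° = 349.326°.
sin δ = sin 67.40° × sin 349.326° = -0.17100, so δ = -9.846°.
cos H₀ = −tan(-9.4°) tan(-9.846°) = -0.0287, H₀ = 1.5995 rad.
Bracket: H₀ sin φ sin δ + cos φ cos δ sin H₀ = 1.5995×-0.16333×-0.17100 + 0.98657×0.98527×0.99959 = 0.044673 + 0.971639 = 1.016312.
Q̄ = (S₀/π) × [bracket] = (1786/π) × 1.016312 = 577.77 W/m².
— Configuration B (φ=-9.4°):
cos H₀ = −tan(-9.4°) tan(+30.300°) = 0.0967, H₀ = 1.4739 rad.
Bracket: H₀ sin φ sin δ + cos φ cos δ sin H₀ = 1.4739×-0.16333×0.50453 + 0.98657×0.86340×0.99531 = -0.121457 + 0.847810 = 0.726353.
Q̄ = (S₀/π) × [bracket] = (1786/π) × 0.726353 = 412.93 W/m².
Ratio Q̄_A / Q̄_B = 577.77 / 412.93 = 1.399.

Q̄_A / Q̄_B ≈ 1.40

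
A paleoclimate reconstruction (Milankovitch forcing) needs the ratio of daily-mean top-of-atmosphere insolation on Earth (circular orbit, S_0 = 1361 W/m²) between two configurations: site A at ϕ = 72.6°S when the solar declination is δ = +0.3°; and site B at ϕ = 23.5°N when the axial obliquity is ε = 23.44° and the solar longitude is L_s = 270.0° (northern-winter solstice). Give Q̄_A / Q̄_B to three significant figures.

— Configuration A (ϕ=-72.6°):
cos h₀ = −tan(-72.6°) tan(+0.300°) = 0.0167, h₀ = 1.5541 rad.
Bracket: h₀ sin ϕ sin δ + cos ϕ cos δ sin h₀ = 1.5541×-0.95424×0.00524 + 0.29904×0.99999×0.99986 = -0.007771 + 0.298995 = 0.291224.
Q̄ = (S_0/π) × [bracket] = (1361/π) × 0.291224 = 126.16 W/m².
— Configuration B (ϕ=+23.5°):
Solar declination: sin δ = sin ε · sin L_s = sin 23.44° × sin 270.0° = -0.39779, so δ = -23.440°.
cos h₀ = −tan(+23.5°) tan(-23.440°) = 0.1885, h₀ = 1.3811 rad.
Bracket: h₀ sin ϕ sin δ + cos ϕ cos δ sin h₀ = 1.3811×0.39875×-0.39779 + 0.91706×0.91748×0.98207 = -0.219068 + 0.826298 = 0.607230.
Q̄ = (S_0/π) × [bracket] = (1361/π) × 0.607230 = 263.06 W/m².
Ratio Q̄_A / Q̄_B = 126.16 / 263.06 = 0.4796.

Q̄_A / Q̄_B ≈ 0.480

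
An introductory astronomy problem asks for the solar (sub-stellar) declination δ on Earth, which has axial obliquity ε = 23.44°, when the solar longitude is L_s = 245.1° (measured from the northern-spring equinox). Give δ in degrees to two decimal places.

sin δ = sin ε · sin L_s = sin 23.44° × sin 245.1° = -0.360812.
δ = arcsin(-0.360812) = -21.15°.

δ = -21.15°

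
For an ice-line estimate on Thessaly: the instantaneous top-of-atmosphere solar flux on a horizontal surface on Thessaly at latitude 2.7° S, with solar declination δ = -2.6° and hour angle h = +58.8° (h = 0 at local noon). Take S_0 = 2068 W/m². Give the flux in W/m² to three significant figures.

1.07e+03 W/m²

cos θ_z = sin ϕ sin δ + cos ϕ cos δ cos h = 0.002137 + 0.516919 = 0.519056.
Flux = S_0 · cos θ_z = 2068 × 0.519056 = 1073 W/m².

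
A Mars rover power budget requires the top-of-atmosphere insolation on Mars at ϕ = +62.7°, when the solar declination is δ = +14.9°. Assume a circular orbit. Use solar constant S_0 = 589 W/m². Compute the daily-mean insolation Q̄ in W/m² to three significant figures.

cos h₀ = −tan(+62.7°) tan(+14.900°) = -0.5155, h₀ = 2.1124 rad.
Bracket: h₀ sin ϕ sin δ + cos ϕ cos δ sin h₀ = 2.1124×0.88862×0.25713 + 0.45865×0.96638×0.85688 = 0.482664 + 0.379795 = 0.862459.
Q̄ = (S_0/π) × [bracket] = (589/π) × 0.862459 = 161.7 W/m².

Q̄ ≈ 162 W/m²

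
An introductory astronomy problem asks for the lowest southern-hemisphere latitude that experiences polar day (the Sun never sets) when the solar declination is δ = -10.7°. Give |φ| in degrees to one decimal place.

|φ| = 79.3°

Polar day requires cos H₀ = −tan φ tan δ ≤ −1, i.e. tan φ tan δ ≥ 1.
The boundary is |tan φ| · |tan δ| = 1, so |φ| = 90° − |δ| = 90° − 10.7° = 79.3° in the southern hemisphere.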